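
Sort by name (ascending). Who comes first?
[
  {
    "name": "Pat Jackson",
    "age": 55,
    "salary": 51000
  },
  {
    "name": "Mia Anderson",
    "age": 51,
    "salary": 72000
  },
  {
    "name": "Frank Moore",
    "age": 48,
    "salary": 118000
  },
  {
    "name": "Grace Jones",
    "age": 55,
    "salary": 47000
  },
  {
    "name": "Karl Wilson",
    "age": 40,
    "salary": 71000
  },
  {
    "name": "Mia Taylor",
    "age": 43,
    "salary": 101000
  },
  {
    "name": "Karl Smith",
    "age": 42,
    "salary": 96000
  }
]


Sort by: name (ascending)

Sorted order:
  1. Frank Moore (name = Frank Moore)
  2. Grace Jones (name = Grace Jones)
  3. Karl Smith (name = Karl Smith)
  4. Karl Wilson (name = Karl Wilson)
  5. Mia Anderson (name = Mia Anderson)
  6. Mia Taylor (name = Mia Taylor)
  7. Pat Jackson (name = Pat Jackson)

First: Frank Moore

Frank Moore


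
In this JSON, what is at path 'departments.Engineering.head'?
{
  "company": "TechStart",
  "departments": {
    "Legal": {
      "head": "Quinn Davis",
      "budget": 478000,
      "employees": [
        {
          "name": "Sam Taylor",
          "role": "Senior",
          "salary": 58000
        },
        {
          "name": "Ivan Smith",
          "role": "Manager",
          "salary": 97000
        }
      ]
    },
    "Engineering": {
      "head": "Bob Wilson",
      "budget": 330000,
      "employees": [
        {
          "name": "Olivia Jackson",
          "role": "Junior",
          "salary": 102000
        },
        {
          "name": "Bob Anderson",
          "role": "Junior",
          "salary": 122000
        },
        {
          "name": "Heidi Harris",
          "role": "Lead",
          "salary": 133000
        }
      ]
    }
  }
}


Path: departments.Engineering.head

Navigate:
  -> departments
  -> Engineering
  -> head = 'Bob Wilson'

Bob Wilson


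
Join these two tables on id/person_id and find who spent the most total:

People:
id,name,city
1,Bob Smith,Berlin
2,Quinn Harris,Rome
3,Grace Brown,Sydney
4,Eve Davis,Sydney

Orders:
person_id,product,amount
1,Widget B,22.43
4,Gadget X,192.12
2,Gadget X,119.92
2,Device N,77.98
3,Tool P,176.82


Join on: people.id = orders.person_id

Joined rows:
  Bob Smith (Berlin) bought Widget B for $22.43
  Eve Davis (Sydney) bought Gadget X for $192.12
  Quinn Harris (Rome) bought Gadget X for $119.92
  Quinn Harris (Rome) bought Device N for $77.98
  Grace Brown (Sydney) bought Tool P for $176.82

Total per person:
  Quinn Harris: $197.90
  Eve Davis: $192.12
  Grace Brown: $176.82
  Bob Smith: $22.43

Top spender: Quinn Harris ($197.90)

Quinn Harris ($197.90)


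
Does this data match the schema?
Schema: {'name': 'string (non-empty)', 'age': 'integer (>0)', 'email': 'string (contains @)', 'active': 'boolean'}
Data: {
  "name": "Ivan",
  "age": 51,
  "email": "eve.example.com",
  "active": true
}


Validating each field against schema:
  name: OK (non-empty string)
  age: OK (positive integer)
  email: FAIL ("eve.example.com" does not contain @)
  active: OK (boolean)

Result: INVALID (1 error: email)

INVALID (1 error: email)


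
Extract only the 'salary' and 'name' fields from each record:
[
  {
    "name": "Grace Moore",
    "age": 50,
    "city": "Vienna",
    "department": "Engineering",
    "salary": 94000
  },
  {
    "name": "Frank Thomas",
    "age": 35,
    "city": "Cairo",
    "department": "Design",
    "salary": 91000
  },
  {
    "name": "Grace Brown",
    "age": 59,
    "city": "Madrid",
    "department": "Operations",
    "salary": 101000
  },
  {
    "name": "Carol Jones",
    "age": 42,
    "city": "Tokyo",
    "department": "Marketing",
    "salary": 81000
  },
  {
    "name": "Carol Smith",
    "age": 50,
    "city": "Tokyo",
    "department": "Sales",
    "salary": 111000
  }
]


Original: 5 records with fields: name, age, city, department, salary
Keep: ['salary', 'name']
Drop: ['age', 'city', 'department']
Result: 5 records, 2 fields each

[
  {
    "salary": 94000,
    "name": "Grace Moore"
  },
  {
    "salary": 91000,
    "name": "Frank Thomas"
  },
  {
    "salary": 101000,
    "name": "Grace Brown"
  },
  {
    "salary": 81000,
    "name": "Carol Jones"
  },
  {
    "salary": 111000,
    "name": "Carol Smith"
  }
]


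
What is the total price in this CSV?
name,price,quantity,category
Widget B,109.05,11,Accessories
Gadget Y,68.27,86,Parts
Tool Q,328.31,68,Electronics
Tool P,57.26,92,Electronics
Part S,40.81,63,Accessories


Computing total price:
Values: [109.05, 68.27, 328.31, 57.26, 40.81]
Sum = 603.70

603.70


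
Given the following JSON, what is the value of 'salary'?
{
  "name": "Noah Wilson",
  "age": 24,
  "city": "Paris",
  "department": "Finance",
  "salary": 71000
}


Looking up field 'salary'
Value: 71000

71000


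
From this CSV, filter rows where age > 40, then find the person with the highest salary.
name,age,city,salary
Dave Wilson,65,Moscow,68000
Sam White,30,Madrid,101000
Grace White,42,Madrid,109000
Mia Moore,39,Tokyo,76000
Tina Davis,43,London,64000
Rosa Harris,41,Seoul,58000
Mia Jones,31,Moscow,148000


Filter: age > 40
Sort by: salary (descending)

Filtered records (4):
  Grace White, age 42, salary $109000
  Dave Wilson, age 65, salary $68000
  Tina Davis, age 43, salary $64000
  Rosa Harris, age 41, salary $58000

Highest salary: Grace White ($109000)

Grace White


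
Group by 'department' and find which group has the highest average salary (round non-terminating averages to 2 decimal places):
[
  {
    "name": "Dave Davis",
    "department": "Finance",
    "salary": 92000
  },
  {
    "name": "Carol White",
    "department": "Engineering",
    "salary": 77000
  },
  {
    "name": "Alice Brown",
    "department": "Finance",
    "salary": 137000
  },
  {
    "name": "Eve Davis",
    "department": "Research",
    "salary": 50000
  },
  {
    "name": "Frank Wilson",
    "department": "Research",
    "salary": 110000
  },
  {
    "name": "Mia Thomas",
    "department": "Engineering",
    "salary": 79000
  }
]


Group by: department

Groups:
  Engineering: 2 people, avg salary = 156000/2 = $78000
  Finance: 2 people, avg salary = 229000/2 = $114500
  Research: 2 people, avg salary = 160000/2 = $80000

Highest average salary: Finance ($114500)

Finance ($114500)


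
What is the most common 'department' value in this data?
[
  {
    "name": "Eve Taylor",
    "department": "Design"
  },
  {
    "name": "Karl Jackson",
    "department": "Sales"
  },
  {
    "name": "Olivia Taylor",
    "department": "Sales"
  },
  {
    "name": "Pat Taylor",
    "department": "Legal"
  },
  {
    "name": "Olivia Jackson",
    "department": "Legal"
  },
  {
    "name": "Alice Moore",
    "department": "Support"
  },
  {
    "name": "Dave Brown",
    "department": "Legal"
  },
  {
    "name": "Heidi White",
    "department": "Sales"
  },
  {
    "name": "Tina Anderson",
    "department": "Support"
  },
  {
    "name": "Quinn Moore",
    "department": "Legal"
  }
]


Counting 'department' values across 10 records:

  Legal: 4 ####
  Sales: 3 ###
  Support: 2 ##
  Design: 1 #

Most common: Legal (4 times)

Legal (4 times)


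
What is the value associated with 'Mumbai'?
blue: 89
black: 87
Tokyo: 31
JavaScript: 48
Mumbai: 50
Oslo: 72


Looking up key 'Mumbai'
Value: 50

50


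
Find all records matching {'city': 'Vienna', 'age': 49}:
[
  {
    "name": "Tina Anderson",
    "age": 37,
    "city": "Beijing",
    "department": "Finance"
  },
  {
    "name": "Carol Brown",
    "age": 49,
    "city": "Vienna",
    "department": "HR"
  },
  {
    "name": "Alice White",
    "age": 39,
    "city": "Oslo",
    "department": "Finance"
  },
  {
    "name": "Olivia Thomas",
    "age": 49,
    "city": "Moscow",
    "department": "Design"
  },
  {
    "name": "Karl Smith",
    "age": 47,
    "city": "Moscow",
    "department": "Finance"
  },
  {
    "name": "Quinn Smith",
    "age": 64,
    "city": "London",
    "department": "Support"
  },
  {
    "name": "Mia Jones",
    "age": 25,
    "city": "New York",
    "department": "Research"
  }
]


Search criteria: {'city': 'Vienna', 'age': 49}

Checking 7 records:
  Tina Anderson: {city: Beijing, age: 37}
  Carol Brown: {city: Vienna, age: 49} <-- MATCH
  Alice White: {city: Oslo, age: 39}
  Olivia Thomas: {city: Moscow, age: 49}
  Karl Smith: {city: Moscow, age: 47}
  Quinn Smith: {city: London, age: 64}
  Mia Jones: {city: New York, age: 25}

Matches: ["Carol Brown"]

["Carol Brown"]


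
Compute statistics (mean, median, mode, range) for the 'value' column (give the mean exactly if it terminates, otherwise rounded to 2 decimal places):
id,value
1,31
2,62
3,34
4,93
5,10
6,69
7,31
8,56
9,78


Data: [31, 62, 34, 93, 10, 69, 31, 56, 78]
Count: 9
Sum: 464
Mean: 464/9 ≈ 51.56 (rounded to 2 decimal places)
Sorted: [10, 31, 31, 34, 56, 62, 69, 78, 93]
Median: 56.0
Mode: 31 (2 times)
Range: 93 - 10 = 83
Min: 10, Max: 93

mean≈51.56, median=56.0, mode=31, range=83


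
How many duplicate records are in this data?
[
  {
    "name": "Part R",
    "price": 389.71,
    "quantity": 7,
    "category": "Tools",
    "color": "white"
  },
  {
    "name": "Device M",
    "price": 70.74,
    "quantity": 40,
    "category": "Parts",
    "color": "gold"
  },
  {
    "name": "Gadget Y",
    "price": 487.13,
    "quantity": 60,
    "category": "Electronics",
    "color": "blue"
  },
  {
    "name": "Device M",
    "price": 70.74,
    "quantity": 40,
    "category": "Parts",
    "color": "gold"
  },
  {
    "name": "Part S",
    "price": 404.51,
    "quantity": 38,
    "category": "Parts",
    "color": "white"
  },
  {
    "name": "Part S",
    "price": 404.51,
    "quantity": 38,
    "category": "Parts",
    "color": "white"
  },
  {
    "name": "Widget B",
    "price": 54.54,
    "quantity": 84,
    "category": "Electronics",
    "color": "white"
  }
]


Checking 7 records for duplicates:

  Row 1: Part R ($389.71, qty 7)
  Row 2: Device M ($70.74, qty 40)
  Row 3: Gadget Y ($487.13, qty 60)
  Row 4: Device M ($70.74, qty 40) <-- DUPLICATE
  Row 5: Part S ($404.51, qty 38)
  Row 6: Part S ($404.51, qty 38) <-- DUPLICATE
  Row 7: Widget B ($54.54, qty 84)

Duplicates found: 2
Unique records: 5

2 duplicates, 5 unique


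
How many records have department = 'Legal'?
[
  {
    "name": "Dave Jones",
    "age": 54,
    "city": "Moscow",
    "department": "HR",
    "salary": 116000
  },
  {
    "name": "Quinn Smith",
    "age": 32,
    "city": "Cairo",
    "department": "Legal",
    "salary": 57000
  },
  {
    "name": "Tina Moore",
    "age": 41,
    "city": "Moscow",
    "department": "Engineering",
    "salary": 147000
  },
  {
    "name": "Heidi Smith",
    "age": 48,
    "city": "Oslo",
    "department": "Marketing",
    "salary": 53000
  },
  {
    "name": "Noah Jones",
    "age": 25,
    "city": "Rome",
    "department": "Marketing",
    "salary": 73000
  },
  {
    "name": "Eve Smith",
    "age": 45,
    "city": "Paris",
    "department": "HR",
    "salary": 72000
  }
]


Data: 6 records
Condition: department = 'Legal'

Checking each record:
  Dave Jones: HR
  Quinn Smith: Legal MATCH
  Tina Moore: Engineering
  Heidi Smith: Marketing
  Noah Jones: Marketing
  Eve Smith: HR

Count: 1

1


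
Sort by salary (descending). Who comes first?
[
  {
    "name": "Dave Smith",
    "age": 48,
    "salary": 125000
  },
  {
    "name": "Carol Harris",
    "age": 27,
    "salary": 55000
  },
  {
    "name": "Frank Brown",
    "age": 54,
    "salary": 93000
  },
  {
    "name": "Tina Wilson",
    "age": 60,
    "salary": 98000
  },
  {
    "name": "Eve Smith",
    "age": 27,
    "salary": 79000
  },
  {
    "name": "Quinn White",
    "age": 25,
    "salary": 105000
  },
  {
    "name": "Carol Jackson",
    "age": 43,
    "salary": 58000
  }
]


Sort by: salary (descending)

Sorted order:
  1. Dave Smith (salary = 125000)
  2. Quinn White (salary = 105000)
  3. Tina Wilson (salary = 98000)
  4. Frank Brown (salary = 93000)
  5. Eve Smith (salary = 79000)
  6. Carol Jackson (salary = 58000)
  7. Carol Harris (salary = 55000)

First: Dave Smith

Dave Smith


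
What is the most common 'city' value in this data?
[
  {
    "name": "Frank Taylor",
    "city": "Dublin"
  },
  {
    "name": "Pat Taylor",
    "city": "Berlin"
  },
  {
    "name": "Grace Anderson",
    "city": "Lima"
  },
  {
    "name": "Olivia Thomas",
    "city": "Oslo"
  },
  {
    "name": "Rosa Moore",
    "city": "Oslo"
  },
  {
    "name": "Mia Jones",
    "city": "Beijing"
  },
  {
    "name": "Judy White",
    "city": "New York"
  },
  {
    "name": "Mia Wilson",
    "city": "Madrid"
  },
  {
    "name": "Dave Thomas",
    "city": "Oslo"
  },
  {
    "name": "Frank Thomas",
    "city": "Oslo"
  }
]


Counting 'city' values across 10 records:

  Oslo: 4 ####
  Dublin: 1 #
  Berlin: 1 #
  Lima: 1 #
  Beijing: 1 #
  New York: 1 #
  Madrid: 1 #

Most common: Oslo (4 times)

Oslo (4 times)


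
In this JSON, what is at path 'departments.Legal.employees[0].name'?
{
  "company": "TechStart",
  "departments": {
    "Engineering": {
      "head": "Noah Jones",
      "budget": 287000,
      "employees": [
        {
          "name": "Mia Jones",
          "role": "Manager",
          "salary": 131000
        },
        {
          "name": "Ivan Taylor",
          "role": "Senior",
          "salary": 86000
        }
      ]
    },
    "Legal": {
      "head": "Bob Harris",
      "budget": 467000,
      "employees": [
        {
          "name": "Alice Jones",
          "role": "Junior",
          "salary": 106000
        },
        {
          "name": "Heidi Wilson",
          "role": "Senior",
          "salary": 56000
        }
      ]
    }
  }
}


Path: departments.Legal.employees[0].name

Navigate:
  -> departments
  -> Legal
  -> employees[0].name = 'Alice Jones'

Alice Jones


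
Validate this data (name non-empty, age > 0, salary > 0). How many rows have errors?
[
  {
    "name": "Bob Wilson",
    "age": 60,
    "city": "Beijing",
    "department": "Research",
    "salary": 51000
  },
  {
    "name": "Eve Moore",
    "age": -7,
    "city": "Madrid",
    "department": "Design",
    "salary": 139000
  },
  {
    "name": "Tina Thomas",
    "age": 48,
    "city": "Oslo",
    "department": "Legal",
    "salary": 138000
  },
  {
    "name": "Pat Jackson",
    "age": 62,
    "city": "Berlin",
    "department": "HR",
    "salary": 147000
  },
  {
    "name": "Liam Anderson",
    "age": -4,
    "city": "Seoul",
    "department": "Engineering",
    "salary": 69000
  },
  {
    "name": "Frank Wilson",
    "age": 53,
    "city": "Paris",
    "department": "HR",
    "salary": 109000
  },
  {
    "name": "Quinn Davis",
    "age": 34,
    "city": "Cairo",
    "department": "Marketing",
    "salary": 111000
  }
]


Validating 7 records:
Rules: name non-empty, age > 0, salary > 0

  Row 1 (Bob Wilson): OK
  Row 2 (Eve Moore): negative age: -7
  Row 3 (Tina Thomas): OK
  Row 4 (Pat Jackson): OK
  Row 5 (Liam Anderson): negative age: -4
  Row 6 (Frank Wilson): OK
  Row 7 (Quinn Davis): OK

Total errors: 2

2 errors


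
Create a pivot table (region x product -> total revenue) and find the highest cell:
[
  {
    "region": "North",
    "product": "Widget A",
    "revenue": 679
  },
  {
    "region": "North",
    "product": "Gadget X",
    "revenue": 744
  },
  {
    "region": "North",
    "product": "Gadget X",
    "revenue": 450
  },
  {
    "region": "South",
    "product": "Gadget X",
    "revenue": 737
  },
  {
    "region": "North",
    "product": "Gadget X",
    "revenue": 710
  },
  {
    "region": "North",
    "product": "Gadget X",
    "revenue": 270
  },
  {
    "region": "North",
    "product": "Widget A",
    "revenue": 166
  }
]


Pivot: region (rows) x product (columns) -> total revenue

     Gadget X      Widget A    
North         2174           845  
South          737             0  

Highest: North / Gadget X = $2174

North / Gadget X = $2174


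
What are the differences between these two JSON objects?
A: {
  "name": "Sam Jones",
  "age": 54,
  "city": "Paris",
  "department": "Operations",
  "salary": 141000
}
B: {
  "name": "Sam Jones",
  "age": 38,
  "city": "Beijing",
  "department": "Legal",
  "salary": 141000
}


Comparing each field (in key order):
  name: same
  age: DIFFERENT
  city: DIFFERENT
  department: DIFFERENT
  salary: same
Differences:
  age: 54 -> 38
  city: Paris -> Beijing
  department: Operations -> Legal

3 field(s) changed

3 changes: age, city, department


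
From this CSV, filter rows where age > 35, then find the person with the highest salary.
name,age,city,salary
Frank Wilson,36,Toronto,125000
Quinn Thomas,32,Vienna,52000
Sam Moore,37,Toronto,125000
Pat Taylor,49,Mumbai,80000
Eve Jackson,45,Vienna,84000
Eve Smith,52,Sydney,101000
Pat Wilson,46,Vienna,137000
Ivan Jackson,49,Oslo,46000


Filter: age > 35
Sort by: salary (descending)

Filtered records (7):
  Pat Wilson, age 46, salary $137000
  Frank Wilson, age 36, salary $125000
  Sam Moore, age 37, salary $125000
  Eve Smith, age 52, salary $101000
  Eve Jackson, age 45, salary $84000
  Pat Taylor, age 49, salary $80000
  Ivan Jackson, age 49, salary $46000

Highest salary: Pat Wilson ($137000)

Pat Wilson


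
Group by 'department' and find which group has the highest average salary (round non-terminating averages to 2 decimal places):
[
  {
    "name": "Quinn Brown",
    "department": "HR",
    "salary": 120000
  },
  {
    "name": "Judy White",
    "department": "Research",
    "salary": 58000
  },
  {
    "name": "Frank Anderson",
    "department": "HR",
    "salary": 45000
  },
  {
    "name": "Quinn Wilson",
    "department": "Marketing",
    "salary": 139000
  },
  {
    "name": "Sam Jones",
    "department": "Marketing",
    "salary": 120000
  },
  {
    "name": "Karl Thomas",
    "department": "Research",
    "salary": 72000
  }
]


Group by: department

Groups:
  HR: 2 people, avg salary = 165000/2 = $82500
  Marketing: 2 people, avg salary = 259000/2 = $129500
  Research: 2 people, avg salary = 130000/2 = $65000

Highest average salary: Marketing ($129500)

Marketing ($129500)


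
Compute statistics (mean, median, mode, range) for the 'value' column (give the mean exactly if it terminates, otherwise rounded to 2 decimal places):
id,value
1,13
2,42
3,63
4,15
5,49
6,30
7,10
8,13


Data: [13, 42, 63, 15, 49, 30, 10, 13]
Count: 8
Sum: 235
Mean: 235/8 = 29.375
Sorted: [10, 13, 13, 15, 30, 42, 49, 63]
Median: 22.5
Mode: 13 (2 times)
Range: 63 - 10 = 53
Min: 10, Max: 63

mean=29.375, median=22.5, mode=13, range=53


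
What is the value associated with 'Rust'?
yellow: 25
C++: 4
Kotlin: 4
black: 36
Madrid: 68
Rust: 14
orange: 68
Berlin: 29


Looking up key 'Rust'
Value: 14

14


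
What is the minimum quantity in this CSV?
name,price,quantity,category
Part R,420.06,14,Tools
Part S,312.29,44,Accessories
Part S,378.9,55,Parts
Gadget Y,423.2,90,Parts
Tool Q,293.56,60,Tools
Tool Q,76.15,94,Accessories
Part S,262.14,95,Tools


Computing minimum quantity:
Values: [14, 44, 55, 90, 60, 94, 95]
Min = 14

14


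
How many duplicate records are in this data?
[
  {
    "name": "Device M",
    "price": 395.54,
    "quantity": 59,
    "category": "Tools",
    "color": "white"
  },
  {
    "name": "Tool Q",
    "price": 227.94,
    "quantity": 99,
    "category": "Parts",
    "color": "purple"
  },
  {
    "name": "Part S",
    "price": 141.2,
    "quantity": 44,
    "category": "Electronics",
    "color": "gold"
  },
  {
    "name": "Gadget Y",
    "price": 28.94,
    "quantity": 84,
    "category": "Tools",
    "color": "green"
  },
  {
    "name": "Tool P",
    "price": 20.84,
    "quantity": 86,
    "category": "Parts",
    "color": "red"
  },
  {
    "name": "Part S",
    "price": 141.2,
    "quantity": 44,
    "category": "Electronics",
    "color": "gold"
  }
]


Checking 6 records for duplicates:

  Row 1: Device M ($395.54, qty 59)
  Row 2: Tool Q ($227.94, qty 99)
  Row 3: Part S ($141.2, qty 44)
  Row 4: Gadget Y ($28.94, qty 84)
  Row 5: Tool P ($20.84, qty 86)
  Row 6: Part S ($141.2, qty 44) <-- DUPLICATE

Duplicates found: 1
Unique records: 5

1 duplicates, 5 unique


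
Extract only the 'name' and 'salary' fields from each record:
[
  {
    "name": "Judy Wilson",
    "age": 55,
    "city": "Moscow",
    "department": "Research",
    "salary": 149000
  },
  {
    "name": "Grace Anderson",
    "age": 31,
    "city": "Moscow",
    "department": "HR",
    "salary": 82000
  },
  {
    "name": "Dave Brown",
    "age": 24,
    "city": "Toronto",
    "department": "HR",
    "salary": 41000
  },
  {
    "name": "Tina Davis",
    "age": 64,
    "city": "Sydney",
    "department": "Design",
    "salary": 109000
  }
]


Original: 4 records with fields: name, age, city, department, salary
Keep: ['name', 'salary']
Drop: ['age', 'city', 'department']
Result: 4 records, 2 fields each

[
  {
    "name": "Judy Wilson",
    "salary": 149000
  },
  {
    "name": "Grace Anderson",
    "salary": 82000
  },
  {
    "name": "Dave Brown",
    "salary": 41000
  },
  {
    "name": "Tina Davis",
    "salary": 109000
  }
]


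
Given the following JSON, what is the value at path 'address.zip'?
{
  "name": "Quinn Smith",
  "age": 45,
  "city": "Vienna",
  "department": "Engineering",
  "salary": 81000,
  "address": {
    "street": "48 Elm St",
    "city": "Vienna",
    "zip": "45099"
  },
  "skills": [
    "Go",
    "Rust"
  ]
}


Query: address.zip
Path: address -> zip
Value: 45099

45099


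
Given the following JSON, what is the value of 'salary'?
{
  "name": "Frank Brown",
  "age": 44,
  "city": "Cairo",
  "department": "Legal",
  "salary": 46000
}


Looking up field 'salary'
Value: 46000

46000


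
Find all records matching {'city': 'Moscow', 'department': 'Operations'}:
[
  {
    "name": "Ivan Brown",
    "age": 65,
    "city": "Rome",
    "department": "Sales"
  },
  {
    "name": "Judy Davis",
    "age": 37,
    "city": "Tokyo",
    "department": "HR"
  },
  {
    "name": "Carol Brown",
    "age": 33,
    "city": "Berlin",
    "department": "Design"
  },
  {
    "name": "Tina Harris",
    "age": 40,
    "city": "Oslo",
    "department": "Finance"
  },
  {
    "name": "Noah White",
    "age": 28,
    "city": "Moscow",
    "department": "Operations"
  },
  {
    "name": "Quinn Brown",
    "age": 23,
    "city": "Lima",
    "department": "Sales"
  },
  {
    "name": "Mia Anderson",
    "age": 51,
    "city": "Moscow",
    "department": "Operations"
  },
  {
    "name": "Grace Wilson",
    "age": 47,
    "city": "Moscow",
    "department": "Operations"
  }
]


Search criteria: {'city': 'Moscow', 'department': 'Operations'}

Checking 8 records:
  Ivan Brown: {city: Rome, department: Sales}
  Judy Davis: {city: Tokyo, department: HR}
  Carol Brown: {city: Berlin, department: Design}
  Tina Harris: {city: Oslo, department: Finance}
  Noah White: {city: Moscow, department: Operations} <-- MATCH
  Quinn Brown: {city: Lima, department: Sales}
  Mia Anderson: {city: Moscow, department: Operations} <-- MATCH
  Grace Wilson: {city: Moscow, department: Operations} <-- MATCH

Matches: ["Noah White", "Mia Anderson", "Grace Wilson"]

["Noah White", "Mia Anderson", "Grace Wilson"]


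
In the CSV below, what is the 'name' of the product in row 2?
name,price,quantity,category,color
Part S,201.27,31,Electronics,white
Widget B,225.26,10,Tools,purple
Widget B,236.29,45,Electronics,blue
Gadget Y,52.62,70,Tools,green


Query: Row 2 ('Widget B'), column 'name'
Value: Widget B

Widget B


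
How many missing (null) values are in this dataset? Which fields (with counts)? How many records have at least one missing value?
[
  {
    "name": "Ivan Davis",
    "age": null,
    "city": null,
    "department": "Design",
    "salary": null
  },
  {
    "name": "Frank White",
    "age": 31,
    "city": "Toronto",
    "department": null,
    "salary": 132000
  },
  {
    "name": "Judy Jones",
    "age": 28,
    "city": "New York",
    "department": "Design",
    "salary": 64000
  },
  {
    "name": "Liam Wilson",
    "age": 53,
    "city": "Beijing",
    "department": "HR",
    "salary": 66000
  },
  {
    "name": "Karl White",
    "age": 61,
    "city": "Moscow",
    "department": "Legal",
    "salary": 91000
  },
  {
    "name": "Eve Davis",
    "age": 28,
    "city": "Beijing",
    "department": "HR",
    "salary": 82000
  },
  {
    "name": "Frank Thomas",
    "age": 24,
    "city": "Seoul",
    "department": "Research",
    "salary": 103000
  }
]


Checking for missing (null) values in 7 records:

  Ivan Davis: age, city, salary
  Frank White: department
  Judy Jones: complete
  Liam Wilson: complete
  Karl White: complete
  Eve Davis: complete
  Frank Thomas: complete

Per field:
  name: 0 missing
  age: 1 missing
  city: 1 missing
  department: 1 missing
  salary: 1 missing

Total missing values: 4
Records with any missing: 2

4 missing values (age: 1, city: 1, department: 1, salary: 1); 2 incomplete records


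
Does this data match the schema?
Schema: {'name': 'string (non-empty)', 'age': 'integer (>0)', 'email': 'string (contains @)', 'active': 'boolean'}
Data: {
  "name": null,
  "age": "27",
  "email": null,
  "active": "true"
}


Validating each field against schema:
  name: FAIL (null is not a string)
  age: FAIL ("27" is not an integer)
  email: FAIL (null is not a string)
  active: FAIL ("true" is not a boolean)

Result: INVALID (4 errors: name, age, email, active)

INVALID (4 errors: name, age, email, active)


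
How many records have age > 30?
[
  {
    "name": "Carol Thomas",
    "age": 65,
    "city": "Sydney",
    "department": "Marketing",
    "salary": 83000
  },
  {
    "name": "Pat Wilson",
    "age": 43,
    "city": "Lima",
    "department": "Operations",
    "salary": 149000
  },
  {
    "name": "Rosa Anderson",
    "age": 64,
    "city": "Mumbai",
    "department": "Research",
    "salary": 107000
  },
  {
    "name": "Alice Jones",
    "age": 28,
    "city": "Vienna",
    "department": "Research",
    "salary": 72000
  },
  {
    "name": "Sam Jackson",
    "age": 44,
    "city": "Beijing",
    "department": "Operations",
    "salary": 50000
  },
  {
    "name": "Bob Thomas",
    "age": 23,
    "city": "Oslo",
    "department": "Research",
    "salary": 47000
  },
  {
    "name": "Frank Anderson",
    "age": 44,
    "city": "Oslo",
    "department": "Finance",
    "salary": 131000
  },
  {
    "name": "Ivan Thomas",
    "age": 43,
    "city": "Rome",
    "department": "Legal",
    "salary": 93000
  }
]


Data: 8 records
Condition: age > 30

Checking each record:
  Carol Thomas: 65 MATCH
  Pat Wilson: 43 MATCH
  Rosa Anderson: 64 MATCH
  Alice Jones: 28
  Sam Jackson: 44 MATCH
  Bob Thomas: 23
  Frank Anderson: 44 MATCH
  Ivan Thomas: 43 MATCH

Count: 6

6


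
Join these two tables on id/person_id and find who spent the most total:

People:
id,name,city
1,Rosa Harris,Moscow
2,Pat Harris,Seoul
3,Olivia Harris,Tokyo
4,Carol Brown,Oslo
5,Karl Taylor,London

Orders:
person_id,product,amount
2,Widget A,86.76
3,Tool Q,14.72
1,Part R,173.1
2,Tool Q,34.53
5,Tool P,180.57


Join on: people.id = orders.person_id

Joined rows:
  Pat Harris (Seoul) bought Widget A for $86.76
  Olivia Harris (Tokyo) bought Tool Q for $14.72
  Rosa Harris (Moscow) bought Part R for $173.1
  Pat Harris (Seoul) bought Tool Q for $34.53
  Karl Taylor (London) bought Tool P for $180.57

Total per person:
  Karl Taylor: $180.57
  Rosa Harris: $173.10
  Pat Harris: $121.29
  Olivia Harris: $14.72

Top spender: Karl Taylor ($180.57)

Karl Taylor ($180.57)


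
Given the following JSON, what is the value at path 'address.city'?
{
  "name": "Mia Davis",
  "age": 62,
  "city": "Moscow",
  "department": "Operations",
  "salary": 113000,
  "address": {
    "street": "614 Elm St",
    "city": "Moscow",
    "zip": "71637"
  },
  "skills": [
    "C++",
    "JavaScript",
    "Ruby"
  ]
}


Query: address.city
Path: address -> city
Value: Moscow

Moscow


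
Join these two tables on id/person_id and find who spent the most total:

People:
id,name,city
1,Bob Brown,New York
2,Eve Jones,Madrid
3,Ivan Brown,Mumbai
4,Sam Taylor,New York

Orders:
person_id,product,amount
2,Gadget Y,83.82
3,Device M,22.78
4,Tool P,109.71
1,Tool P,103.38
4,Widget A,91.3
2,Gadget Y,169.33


Join on: people.id = orders.person_id

Joined rows:
  Eve Jones (Madrid) bought Gadget Y for $83.82
  Ivan Brown (Mumbai) bought Device M for $22.78
  Sam Taylor (New York) bought Tool P for $109.71
  Bob Brown (New York) bought Tool P for $103.38
  Sam Taylor (New York) bought Widget A for $91.3
  Eve Jones (Madrid) bought Gadget Y for $169.33

Total per person:
  Eve Jones: $253.15
  Sam Taylor: $201.01
  Bob Brown: $103.38
  Ivan Brown: $22.78

Top spender: Eve Jones ($253.15)

Eve Jones ($253.15)


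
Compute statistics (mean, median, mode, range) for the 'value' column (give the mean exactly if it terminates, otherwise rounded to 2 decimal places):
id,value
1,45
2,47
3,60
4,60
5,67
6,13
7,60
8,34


Data: [45, 47, 60, 60, 67, 13, 60, 34]
Count: 8
Sum: 386
Mean: 386/8 = 48.25
Sorted: [13, 34, 45, 47, 60, 60, 60, 67]
Median: 53.5
Mode: 60 (3 times)
Range: 67 - 13 = 54
Min: 13, Max: 67

mean=48.25, median=53.5, mode=60, range=54


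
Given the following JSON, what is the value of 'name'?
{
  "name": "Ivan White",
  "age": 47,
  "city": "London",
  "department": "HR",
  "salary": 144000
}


Looking up field 'name'
Value: Ivan White

Ivan White


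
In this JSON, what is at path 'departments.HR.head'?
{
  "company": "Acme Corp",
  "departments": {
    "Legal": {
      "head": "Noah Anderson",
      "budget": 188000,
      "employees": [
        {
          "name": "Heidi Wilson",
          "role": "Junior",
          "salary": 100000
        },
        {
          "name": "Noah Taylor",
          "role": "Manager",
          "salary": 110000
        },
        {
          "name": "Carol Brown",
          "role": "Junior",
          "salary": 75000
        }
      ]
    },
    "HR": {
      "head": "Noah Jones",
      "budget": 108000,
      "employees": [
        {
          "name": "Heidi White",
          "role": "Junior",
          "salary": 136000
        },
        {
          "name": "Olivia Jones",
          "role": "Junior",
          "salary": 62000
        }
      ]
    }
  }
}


Path: departments.HR.head

Navigate:
  -> departments
  -> HR
  -> head = 'Noah Jones'

Noah Jones


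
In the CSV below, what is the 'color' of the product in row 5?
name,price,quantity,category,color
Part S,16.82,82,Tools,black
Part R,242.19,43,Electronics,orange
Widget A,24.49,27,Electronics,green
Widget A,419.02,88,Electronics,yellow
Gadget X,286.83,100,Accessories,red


Query: Row 5 ('Gadget X'), column 'color'
Value: red

red


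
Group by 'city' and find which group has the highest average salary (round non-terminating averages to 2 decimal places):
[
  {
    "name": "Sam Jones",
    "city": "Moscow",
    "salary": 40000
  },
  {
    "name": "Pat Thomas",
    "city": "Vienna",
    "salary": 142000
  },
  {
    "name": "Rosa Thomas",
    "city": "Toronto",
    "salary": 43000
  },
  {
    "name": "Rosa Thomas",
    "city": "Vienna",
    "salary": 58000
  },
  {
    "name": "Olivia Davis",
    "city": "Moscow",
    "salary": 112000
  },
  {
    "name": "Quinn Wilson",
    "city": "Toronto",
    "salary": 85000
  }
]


Group by: city

Groups:
  Moscow: 2 people, avg salary = 152000/2 = $76000
  Toronto: 2 people, avg salary = 128000/2 = $64000
  Vienna: 2 people, avg salary = 200000/2 = $100000

Highest average salary: Vienna ($100000)

Vienna ($100000)


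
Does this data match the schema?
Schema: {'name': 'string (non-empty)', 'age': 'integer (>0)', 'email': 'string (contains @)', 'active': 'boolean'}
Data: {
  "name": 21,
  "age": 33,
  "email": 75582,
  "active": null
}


Validating each field against schema:
  name: FAIL (21 is not a string)
  age: OK (positive integer)
  email: FAIL (75582 is not a string)
  active: FAIL (null is not a boolean)

Result: INVALID (3 errors: name, email, active)

INVALID (3 errors: name, email, active)


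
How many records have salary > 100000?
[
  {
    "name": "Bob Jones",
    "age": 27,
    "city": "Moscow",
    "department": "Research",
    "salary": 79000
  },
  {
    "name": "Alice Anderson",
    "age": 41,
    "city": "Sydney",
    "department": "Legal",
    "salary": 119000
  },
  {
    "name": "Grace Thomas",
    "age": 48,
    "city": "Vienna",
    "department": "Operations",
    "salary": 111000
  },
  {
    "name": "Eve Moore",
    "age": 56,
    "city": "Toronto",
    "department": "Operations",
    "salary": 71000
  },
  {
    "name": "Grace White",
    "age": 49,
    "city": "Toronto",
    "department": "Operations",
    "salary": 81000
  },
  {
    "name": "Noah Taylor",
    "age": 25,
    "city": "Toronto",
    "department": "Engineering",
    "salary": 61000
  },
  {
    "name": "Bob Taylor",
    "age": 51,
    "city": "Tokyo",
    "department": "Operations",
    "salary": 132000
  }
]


Data: 7 records
Condition: salary > 100000

Checking each record:
  Bob Jones: 79000
  Alice Anderson: 119000 MATCH
  Grace Thomas: 111000 MATCH
  Eve Moore: 71000
  Grace White: 81000
  Noah Taylor: 61000
  Bob Taylor: 132000 MATCH

Count: 3

3


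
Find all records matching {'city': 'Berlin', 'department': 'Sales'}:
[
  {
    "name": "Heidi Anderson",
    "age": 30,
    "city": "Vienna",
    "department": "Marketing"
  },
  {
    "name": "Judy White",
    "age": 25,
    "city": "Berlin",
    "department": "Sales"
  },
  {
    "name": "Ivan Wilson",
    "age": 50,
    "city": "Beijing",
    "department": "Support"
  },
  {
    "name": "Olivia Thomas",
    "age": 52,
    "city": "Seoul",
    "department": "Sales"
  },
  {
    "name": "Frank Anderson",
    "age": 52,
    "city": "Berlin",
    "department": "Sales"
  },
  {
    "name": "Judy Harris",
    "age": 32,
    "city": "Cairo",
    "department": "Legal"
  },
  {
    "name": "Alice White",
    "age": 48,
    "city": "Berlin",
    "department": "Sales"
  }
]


Search criteria: {'city': 'Berlin', 'department': 'Sales'}

Checking 7 records:
  Heidi Anderson: {city: Vienna, department: Marketing}
  Judy White: {city: Berlin, department: Sales} <-- MATCH
  Ivan Wilson: {city: Beijing, department: Support}
  Olivia Thomas: {city: Seoul, department: Sales}
  Frank Anderson: {city: Berlin, department: Sales} <-- MATCH
  Judy Harris: {city: Cairo, department: Legal}
  Alice White: {city: Berlin, department: Sales} <-- MATCH

Matches: ["Judy White", "Frank Anderson", "Alice White"]

["Judy White", "Frank Anderson", "Alice White"]


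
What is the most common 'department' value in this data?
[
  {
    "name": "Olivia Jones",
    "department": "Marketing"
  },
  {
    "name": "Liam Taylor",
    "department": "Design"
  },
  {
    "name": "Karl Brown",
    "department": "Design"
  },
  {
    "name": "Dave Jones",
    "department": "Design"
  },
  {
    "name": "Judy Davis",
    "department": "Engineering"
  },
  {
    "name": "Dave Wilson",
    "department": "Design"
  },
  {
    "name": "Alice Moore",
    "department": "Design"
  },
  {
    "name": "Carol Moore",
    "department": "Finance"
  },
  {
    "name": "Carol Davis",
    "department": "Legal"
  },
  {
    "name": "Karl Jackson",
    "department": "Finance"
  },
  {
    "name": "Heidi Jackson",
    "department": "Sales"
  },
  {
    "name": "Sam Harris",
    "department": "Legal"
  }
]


Counting 'department' values across 12 records:

  Design: 5 #####
  Finance: 2 ##
  Legal: 2 ##
  Marketing: 1 #
  Engineering: 1 #
  Sales: 1 #

Most common: Design (5 times)

Design (5 times)


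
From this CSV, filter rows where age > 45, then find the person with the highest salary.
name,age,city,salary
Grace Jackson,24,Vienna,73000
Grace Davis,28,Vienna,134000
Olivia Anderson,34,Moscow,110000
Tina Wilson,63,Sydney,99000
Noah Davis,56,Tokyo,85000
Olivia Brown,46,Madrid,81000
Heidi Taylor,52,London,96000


Filter: age > 45
Sort by: salary (descending)

Filtered records (4):
  Tina Wilson, age 63, salary $99000
  Heidi Taylor, age 52, salary $96000
  Noah Davis, age 56, salary $85000
  Olivia Brown, age 46, salary $81000

Highest salary: Tina Wilson ($99000)

Tina Wilson


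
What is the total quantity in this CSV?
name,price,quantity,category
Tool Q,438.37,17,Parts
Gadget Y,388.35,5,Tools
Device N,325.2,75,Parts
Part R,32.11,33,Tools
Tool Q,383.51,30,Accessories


Computing total quantity:
Values: [17, 5, 75, 33, 30]
Sum = 160

160


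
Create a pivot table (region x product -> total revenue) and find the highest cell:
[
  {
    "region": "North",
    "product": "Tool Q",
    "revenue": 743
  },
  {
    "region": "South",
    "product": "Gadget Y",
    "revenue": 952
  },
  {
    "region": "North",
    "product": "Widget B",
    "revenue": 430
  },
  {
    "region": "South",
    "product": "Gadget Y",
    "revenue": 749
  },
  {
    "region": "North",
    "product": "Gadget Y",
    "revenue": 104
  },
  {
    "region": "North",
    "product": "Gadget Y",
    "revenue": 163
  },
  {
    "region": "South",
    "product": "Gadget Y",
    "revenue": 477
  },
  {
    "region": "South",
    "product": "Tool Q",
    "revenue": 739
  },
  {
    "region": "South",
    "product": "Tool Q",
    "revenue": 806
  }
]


Pivot: region (rows) x product (columns) -> total revenue

     Gadget Y      Tool Q        Widget B    
North          267           743           430  
South         2178          1545             0  

Highest: South / Gadget Y = $2178

South / Gadget Y = $2178


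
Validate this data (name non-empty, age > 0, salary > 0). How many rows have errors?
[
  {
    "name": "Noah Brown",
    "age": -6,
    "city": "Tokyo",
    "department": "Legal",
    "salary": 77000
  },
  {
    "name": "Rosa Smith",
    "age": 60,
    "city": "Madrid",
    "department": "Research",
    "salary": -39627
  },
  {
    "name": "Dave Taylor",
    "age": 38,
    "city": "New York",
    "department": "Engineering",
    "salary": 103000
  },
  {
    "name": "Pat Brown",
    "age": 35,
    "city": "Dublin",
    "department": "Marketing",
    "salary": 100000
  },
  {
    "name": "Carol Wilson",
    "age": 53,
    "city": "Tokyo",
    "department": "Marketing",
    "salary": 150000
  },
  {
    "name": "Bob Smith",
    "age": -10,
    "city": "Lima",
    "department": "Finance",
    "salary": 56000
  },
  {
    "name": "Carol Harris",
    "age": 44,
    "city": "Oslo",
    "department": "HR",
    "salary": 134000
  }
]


Validating 7 records:
Rules: name non-empty, age > 0, salary > 0

  Row 1 (Noah Brown): negative age: -6
  Row 2 (Rosa Smith): negative salary: -39627
  Row 3 (Dave Taylor): OK
  Row 4 (Pat Brown): OK
  Row 5 (Carol Wilson): OK
  Row 6 (Bob Smith): negative age: -10
  Row 7 (Carol Harris): OK

Total errors: 3

3 errors


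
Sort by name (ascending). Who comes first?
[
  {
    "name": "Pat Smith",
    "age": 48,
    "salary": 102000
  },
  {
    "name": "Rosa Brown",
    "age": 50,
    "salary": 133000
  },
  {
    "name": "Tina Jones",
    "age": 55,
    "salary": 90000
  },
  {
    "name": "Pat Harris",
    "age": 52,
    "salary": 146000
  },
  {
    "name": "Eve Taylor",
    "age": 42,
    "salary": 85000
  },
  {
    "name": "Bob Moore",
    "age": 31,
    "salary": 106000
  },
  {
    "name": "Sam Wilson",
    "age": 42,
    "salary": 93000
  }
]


Sort by: name (ascending)

Sorted order:
  1. Bob Moore (name = Bob Moore)
  2. Eve Taylor (name = Eve Taylor)
  3. Pat Harris (name = Pat Harris)
  4. Pat Smith (name = Pat Smith)
  5. Rosa Brown (name = Rosa Brown)
  6. Sam Wilson (name = Sam Wilson)
  7. Tina Jones (name = Tina Jones)

First: Bob Moore

Bob Moore


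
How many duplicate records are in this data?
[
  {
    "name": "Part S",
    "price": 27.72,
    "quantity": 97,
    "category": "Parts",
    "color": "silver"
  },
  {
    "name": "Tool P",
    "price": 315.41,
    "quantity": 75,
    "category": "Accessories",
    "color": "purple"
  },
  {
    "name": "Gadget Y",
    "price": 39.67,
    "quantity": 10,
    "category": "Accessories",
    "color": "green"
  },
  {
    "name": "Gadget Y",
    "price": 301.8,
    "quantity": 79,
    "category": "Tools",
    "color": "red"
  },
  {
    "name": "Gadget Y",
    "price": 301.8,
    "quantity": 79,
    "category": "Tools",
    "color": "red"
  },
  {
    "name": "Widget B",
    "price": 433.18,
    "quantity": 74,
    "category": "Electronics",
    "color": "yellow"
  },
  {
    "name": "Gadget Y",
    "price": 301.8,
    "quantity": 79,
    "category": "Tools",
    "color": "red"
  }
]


Checking 7 records for duplicates:

  Row 1: Part S ($27.72, qty 97)
  Row 2: Tool P ($315.41, qty 75)
  Row 3: Gadget Y ($39.67, qty 10)
  Row 4: Gadget Y ($301.8, qty 79)
  Row 5: Gadget Y ($301.8, qty 79) <-- DUPLICATE
  Row 6: Widget B ($433.18, qty 74)
  Row 7: Gadget Y ($301.8, qty 79) <-- DUPLICATE

Duplicates found: 2
Unique records: 5

2 duplicates, 5 unique
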